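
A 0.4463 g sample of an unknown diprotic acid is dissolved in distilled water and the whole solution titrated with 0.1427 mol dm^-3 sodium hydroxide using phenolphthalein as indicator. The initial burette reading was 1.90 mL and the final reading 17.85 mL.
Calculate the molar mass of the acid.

392.2 g/mol

n(NaOH) = 0.01595 L × 0.1427 mol/L = 2.276 × 10^-3 mol
From the 1:2 ratio, n(H2A) = 1/2 × 2.276 × 10^-3 = 1.138 × 10^-3 mol
M = m / n = 0.4463 g / 1.138 × 10^-3 mol = 392.2 g/mol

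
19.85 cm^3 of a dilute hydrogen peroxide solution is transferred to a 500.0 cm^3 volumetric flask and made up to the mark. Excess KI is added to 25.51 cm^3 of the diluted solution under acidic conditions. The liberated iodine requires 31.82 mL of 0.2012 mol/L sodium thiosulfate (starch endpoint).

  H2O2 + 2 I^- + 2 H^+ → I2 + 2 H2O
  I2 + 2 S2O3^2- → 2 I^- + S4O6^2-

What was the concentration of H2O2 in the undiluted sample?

n(S2O3^2-) = 0.03182 × 0.2012 = 6.402 × 10^-3 mol
n(I2) = n(S2O3^2-)/2 = 3.201 × 10^-3 mol
n(H2O2) in the aliquot = 3.201 × 10^-3 mol (1:1 ratio)
[H2O2]_dilute = 3.201 × 10^-3 / 0.02551 = 0.1255 mol/L
[H2O2]_original = 0.1255 × 500.0/19.85 = 3.161 mol/L

3.161 mol/L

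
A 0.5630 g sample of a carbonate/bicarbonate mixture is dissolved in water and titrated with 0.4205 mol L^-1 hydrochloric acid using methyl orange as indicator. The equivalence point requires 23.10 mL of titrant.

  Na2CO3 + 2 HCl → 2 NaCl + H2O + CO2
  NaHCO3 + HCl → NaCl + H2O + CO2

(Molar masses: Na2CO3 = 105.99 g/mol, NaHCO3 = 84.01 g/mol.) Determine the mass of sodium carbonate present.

n(HCl) = 0.02310 × 0.4205 = 9.714 × 10^-3 mol
Let x = n(Na2CO3), y = n(NaHCO3).
Titrant: 2x + 1y = 9.714 × 10^-3;  mass: 105.99x + 84.01y = 0.5630
Solving, x = 4.079 × 10^-3 mol, y = 1.555 × 10^-3 mol
mass of Na2CO3 = 4.079 × 10^-3 × 105.99 = 0.4324 g

0.4324 g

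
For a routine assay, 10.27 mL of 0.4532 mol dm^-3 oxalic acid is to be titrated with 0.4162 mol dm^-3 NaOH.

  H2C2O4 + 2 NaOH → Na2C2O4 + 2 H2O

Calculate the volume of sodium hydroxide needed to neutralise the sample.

n(H2C2O4) = 0.01027 L × 0.4532 mol/L = 4.654 × 10^-3 mol
From the 2:1 stoichiometry, n(NaOH) = 2/1 × 4.654 × 10^-3 = 9.309 × 10^-3 mol
V(NaOH) = 9.309 × 10^-3 mol / 0.4162 mol/L = 0.02237 L = 22.37 mL

22.37 mL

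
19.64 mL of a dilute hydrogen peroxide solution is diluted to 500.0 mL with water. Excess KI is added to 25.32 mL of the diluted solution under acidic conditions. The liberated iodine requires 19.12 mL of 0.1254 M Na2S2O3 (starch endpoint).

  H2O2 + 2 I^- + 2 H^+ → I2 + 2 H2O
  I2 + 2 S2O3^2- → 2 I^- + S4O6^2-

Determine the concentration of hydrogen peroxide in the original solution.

n(S2O3^2-) = 0.01912 × 0.1254 = 2.398 × 10^-3 mol
n(I2) = n(S2O3^2-)/2 = 1.199 × 10^-3 mol
n(H2O2) in the aliquot = 1.199 × 10^-3 mol (1:1 ratio)
[H2O2]_dilute = 1.199 × 10^-3 / 0.02532 = 0.04735 mol/L
[H2O2]_original = 0.04735 × 500.0/19.64 = 1.205 mol/L

1.205 M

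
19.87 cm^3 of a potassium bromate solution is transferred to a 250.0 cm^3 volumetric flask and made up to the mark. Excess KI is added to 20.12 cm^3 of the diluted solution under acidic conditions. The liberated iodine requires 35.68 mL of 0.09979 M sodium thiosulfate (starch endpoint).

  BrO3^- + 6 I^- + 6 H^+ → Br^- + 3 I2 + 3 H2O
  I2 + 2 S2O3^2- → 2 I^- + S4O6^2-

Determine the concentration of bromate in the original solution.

0.3711 M

n(S2O3^2-) = 0.03568 × 0.09979 = 3.561 × 10^-3 mol
n(I2) = n(S2O3^2-)/2 = 1.780 × 10^-3 mol
From the 1:3 ratio, n(BrO3^-) in the aliquot = 1/3 × 1.780 × 10^-3 = 5.934 × 10^-4 mol
[BrO3^-]_dilute = 5.934 × 10^-4 / 0.02012 = 0.02949 mol/L
[BrO3^-]_original = 0.02949 × 250.0/19.87 = 0.3711 mol/L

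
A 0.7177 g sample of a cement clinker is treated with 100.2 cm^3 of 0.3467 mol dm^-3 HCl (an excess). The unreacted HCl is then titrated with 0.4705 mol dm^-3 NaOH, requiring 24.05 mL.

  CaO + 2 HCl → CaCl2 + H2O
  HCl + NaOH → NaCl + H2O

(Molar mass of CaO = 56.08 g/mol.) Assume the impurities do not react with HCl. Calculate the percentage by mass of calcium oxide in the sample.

n(HCl) added = 0.1002 × 0.3467 = 0.03474 mol
n(NaOH) used in back-titration = 0.02405 × 0.4705 = 0.01132 mol
n(HCl) left over = 0.01132 mol (1:1 ratio)
n(HCl) consumed by analyte = 0.03474 − 0.01132 = 0.02342 mol
From the 1:2 ratio, n(CaO) = 1/2 × 0.02342 = 0.01171 mol
mass of CaO = 0.01171 × 56.08 = 0.6568 g
% CaO = 0.6568 / 0.7177 × 100 = 91.52 %

91.52 %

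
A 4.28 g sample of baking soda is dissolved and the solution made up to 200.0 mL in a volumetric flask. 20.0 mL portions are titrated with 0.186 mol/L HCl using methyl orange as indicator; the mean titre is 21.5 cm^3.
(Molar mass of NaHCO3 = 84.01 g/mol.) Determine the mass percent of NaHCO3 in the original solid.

NaHCO3 + HCl → NaCl + H2O + CO2
n(HCl) per titration = 0.0215 × 0.186 = 4.00 × 10^-3 mol
n(NaHCO3) in each aliquot = 4.00 × 10^-3 mol (1:1 ratio)
n(NaHCO3) in the whole flask = 4.00 × 10^-3 × 200.0/20.0 = 0.0400 mol
mass of NaHCO3 = 0.0400 × 84.01 = 3.36 g
% NaHCO3 = 3.36 / 4.28 × 100 = 78.5 %

78.5 %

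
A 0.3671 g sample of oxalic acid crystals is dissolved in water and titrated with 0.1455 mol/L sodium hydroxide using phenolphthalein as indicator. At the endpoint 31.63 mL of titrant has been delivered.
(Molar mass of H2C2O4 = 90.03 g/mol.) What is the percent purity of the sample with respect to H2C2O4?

56.43 %

H2C2O4 + 2 NaOH → Na2C2O4 + 2 H2O
n(NaOH) = 0.03163 L × 0.1455 mol/L = 4.602 × 10^-3 mol
From the 1:2 ratio, n(H2C2O4) = 1/2 × 4.602 × 10^-3 = 2.301 × 10^-3 mol
mass of H2C2O4 = 2.301 × 10^-3 × 90.03 g/mol = 0.2072 g
% H2C2O4 = 0.2072 / 0.3671 × 100 = 56.43 %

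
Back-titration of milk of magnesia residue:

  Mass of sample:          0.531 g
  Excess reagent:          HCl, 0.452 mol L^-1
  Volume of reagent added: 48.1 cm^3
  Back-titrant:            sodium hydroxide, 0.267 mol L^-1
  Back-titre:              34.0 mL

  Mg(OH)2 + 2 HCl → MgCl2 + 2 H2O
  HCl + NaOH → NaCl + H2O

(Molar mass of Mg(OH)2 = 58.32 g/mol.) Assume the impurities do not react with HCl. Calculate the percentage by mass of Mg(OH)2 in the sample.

69.5 %

n(HCl) added = 0.0481 × 0.452 = 0.0217 mol
n(NaOH) used in back-titration = 0.0340 × 0.267 = 9.08 × 10^-3 mol
n(HCl) left over = 9.08 × 10^-3 mol (1:1 ratio)
n(HCl) consumed by analyte = 0.0217 − 9.08 × 10^-3 = 0.0127 mol
From the 1:2 ratio, n(Mg(OH)2) = 1/2 × 0.0127 = 6.33 × 10^-3 mol
mass of Mg(OH)2 = 6.33 × 10^-3 × 58.32 = 0.369 g
% Mg(OH)2 = 0.369 / 0.531 × 100 = 69.5 %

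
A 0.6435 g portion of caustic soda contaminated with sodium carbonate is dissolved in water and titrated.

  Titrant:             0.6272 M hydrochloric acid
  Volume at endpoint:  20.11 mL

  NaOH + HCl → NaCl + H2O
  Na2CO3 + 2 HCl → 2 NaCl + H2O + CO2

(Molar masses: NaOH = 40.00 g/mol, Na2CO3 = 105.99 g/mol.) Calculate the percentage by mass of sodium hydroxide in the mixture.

11.92 %

n(HCl) = 0.02011 × 0.6272 = 0.01261 mol
Let x = n(NaOH), y = n(Na2CO3).
Titrant: 1x + 2y = 0.01261;  mass: 40.00x + 105.99y = 0.6435
Solving, x = 1.918 × 10^-3 mol, y = 5.347 × 10^-3 mol
mass of NaOH = 1.918 × 10^-3 × 40.00 = 0.07672 g
% NaOH = 0.07672 / 0.6435 × 100 = 11.92 %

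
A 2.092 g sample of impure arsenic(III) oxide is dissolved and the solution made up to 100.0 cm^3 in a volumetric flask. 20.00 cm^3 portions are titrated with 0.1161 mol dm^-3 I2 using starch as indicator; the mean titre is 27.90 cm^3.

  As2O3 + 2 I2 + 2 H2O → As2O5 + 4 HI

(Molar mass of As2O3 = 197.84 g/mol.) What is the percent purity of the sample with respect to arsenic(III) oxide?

n(I2) per titration = 0.02790 × 0.1161 = 3.239 × 10^-3 mol
From the 1:2 ratio, n(As2O3) in each aliquot = 1/2 × 3.239 × 10^-3 = 1.620 × 10^-3 mol
n(As2O3) in the whole flask = 1.620 × 10^-3 × 100.0/20.00 = 8.098 × 10^-3 mol
mass of As2O3 = 8.098 × 10^-3 × 197.84 = 1.602 g
% As2O3 = 1.602 / 2.092 × 100 = 76.58 %

76.58 %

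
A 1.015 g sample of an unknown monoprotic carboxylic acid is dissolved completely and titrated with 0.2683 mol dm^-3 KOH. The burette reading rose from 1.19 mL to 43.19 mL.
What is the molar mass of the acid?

90.07 g/mol

n(KOH) = 0.04200 L × 0.2683 mol/L = 0.01127 mol
n(HA) = 0.01127 mol (1:1 ratio)
M = m / n = 1.015 g / 0.01127 mol = 90.07 g/mol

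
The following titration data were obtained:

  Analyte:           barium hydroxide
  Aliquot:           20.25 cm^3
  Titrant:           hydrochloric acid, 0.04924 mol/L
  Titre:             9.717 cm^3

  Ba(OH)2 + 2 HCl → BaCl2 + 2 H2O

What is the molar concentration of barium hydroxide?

0.01181 mol/L

n(HCl) = 0.009717 L × 0.04924 mol/L = 4.785 × 10^-4 mol
From the 1:2 mole ratio, n(Ba(OH)2) = 1/2 × 4.785 × 10^-4 = 2.392 × 10^-4 mol
[Ba(OH)2] = 2.392 × 10^-4 mol / 0.02025 L = 0.01181 mol/L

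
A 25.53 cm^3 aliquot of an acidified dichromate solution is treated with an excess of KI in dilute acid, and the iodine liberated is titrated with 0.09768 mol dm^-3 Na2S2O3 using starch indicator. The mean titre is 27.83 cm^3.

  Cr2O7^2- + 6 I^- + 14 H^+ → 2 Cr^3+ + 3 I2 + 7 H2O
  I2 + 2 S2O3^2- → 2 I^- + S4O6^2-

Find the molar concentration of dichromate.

n(S2O3^2-) = 0.02783 × 0.09768 = 2.718 × 10^-3 mol
n(I2) = n(S2O3^2-)/2 = 1.359 × 10^-3 mol
From the 1:3 ratio, n(Cr2O7^2-) in the aliquot = 1/3 × 1.359 × 10^-3 = 4.531 × 10^-4 mol
[Cr2O7^2-] = 4.531 × 10^-4 / 0.02553 = 0.01775 mol/L

0.01775 mol/L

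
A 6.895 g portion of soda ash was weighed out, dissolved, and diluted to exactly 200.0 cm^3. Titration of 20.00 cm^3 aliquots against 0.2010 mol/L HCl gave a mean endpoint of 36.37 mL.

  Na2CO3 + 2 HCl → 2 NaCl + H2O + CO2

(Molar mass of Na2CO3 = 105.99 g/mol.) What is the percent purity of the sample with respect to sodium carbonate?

n(HCl) per titration = 0.03637 × 0.2010 = 7.310 × 10^-3 mol
From the 1:2 ratio, n(Na2CO3) in each aliquot = 1/2 × 7.310 × 10^-3 = 3.655 × 10^-3 mol
n(Na2CO3) in the whole flask = 3.655 × 10^-3 × 200.0/20.00 = 0.03655 mol
mass of Na2CO3 = 0.03655 × 105.99 = 3.874 g
% Na2CO3 = 3.874 / 6.895 × 100 = 56.19 %

56.19 %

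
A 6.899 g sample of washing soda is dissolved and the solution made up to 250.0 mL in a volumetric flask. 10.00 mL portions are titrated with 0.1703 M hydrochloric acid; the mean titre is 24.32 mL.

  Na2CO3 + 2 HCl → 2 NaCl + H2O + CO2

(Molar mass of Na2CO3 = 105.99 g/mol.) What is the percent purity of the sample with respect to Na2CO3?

79.54 %

n(HCl) per titration = 0.02432 × 0.1703 = 4.142 × 10^-3 mol
From the 1:2 ratio, n(Na2CO3) in each aliquot = 1/2 × 4.142 × 10^-3 = 2.071 × 10^-3 mol
n(Na2CO3) in the whole flask = 2.071 × 10^-3 × 250.0/10.00 = 0.05177 mol
mass of Na2CO3 = 0.05177 × 105.99 = 5.487 g
% Na2CO3 = 5.487 / 6.899 × 100 = 79.54 %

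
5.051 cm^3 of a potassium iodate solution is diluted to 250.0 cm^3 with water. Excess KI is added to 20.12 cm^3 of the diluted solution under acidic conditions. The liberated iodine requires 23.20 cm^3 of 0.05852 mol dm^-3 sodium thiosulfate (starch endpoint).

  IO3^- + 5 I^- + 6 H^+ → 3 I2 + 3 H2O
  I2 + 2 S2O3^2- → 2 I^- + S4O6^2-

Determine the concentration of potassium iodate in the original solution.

n(S2O3^2-) = 0.02320 × 0.05852 = 1.358 × 10^-3 mol
n(I2) = n(S2O3^2-)/2 = 6.788 × 10^-4 mol
From the 1:3 ratio, n(IO3^-) in the aliquot = 1/3 × 6.788 × 10^-4 = 2.263 × 10^-4 mol
[IO3^-]_dilute = 2.263 × 10^-4 / 0.02012 = 0.01125 mol/L
[IO3^-]_original = 0.01125 × 250.0/5.051 = 0.5566 mol/L

0.5566 mol/L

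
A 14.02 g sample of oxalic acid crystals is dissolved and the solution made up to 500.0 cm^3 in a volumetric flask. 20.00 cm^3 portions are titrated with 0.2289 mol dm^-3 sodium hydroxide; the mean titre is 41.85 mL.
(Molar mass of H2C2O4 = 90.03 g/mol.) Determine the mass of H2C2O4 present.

10.78 g

H2C2O4 + 2 NaOH → Na2C2O4 + 2 H2O
n(NaOH) per titration = 0.04185 × 0.2289 = 9.579 × 10^-3 mol
From the 1:2 ratio, n(H2C2O4) in each aliquot = 1/2 × 9.579 × 10^-3 = 4.790 × 10^-3 mol
n(H2C2O4) in the whole flask = 4.790 × 10^-3 × 500.0/20.00 = 0.1197 mol
mass of H2C2O4 = 0.1197 × 90.03 = 10.78 g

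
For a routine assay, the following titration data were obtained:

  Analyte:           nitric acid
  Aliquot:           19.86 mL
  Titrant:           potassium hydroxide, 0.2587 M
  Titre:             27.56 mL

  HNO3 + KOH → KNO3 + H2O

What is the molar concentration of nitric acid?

0.3590 M

n(KOH) = 0.02756 L × 0.2587 mol/L = 7.130 × 10^-3 mol
n(HNO3) = 7.130 × 10^-3 mol (1:1 mole ratio)
[HNO3] = 7.130 × 10^-3 mol / 0.01986 L = 0.3590 mol/L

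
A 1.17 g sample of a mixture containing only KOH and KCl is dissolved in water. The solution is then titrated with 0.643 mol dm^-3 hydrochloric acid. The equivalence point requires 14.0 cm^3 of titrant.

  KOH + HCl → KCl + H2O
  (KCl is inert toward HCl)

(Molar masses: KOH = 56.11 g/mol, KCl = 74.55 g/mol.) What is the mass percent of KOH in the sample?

43.2 %

n(HCl) = 0.0140 × 0.643 = 9.00 × 10^-3 mol
Let x = n(KOH), y = n(KCl).
Titrant: 1x = 9.00 × 10^-3;  mass: 56.11x + 74.55y = 1.17
Solving, x = 9.00 × 10^-3 mol, y = 8.92 × 10^-3 mol
mass of KOH = 9.00 × 10^-3 × 56.11 = 0.505 g
% KOH = 0.505 / 1.17 × 100 = 43.2 %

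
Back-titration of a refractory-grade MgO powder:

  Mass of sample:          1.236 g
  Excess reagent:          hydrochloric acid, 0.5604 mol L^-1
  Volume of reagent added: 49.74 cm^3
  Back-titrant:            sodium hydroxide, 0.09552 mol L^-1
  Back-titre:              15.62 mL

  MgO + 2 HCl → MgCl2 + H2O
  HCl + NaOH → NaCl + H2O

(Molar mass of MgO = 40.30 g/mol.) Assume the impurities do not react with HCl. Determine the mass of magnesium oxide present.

0.5316 g

n(HCl) added = 0.04974 × 0.5604 = 0.02787 mol
n(NaOH) used in back-titration = 0.01562 × 0.09552 = 1.492 × 10^-3 mol
n(HCl) left over = 1.492 × 10^-3 mol (1:1 ratio)
n(HCl) consumed by analyte = 0.02787 − 1.492 × 10^-3 = 0.02638 mol
From the 1:2 ratio, n(MgO) = 1/2 × 0.02638 = 0.01319 mol
mass of MgO = 0.01319 × 40.30 = 0.5316 g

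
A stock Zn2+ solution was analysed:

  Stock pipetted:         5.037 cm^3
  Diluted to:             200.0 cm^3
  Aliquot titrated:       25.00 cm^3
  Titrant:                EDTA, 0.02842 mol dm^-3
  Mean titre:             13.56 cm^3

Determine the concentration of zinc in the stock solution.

0.6121 mol/L

Zn^2+ + EDTA^4- → [Zn(EDTA)]^2-
n(EDTA) = 0.01356 × 0.02842 = 3.854 × 10^-4 mol
n(Zn2+) in the aliquot = 3.854 × 10^-4 mol (1:1 ratio)
[Zn2+]_dilute = 3.854 × 10^-4 / 0.02500 = 0.01542 mol/L
Dilution factor = 200.0 / 5.037 = 39.71
[Zn2+]_stock = 0.01542 × 39.71 = 0.6121 mol/L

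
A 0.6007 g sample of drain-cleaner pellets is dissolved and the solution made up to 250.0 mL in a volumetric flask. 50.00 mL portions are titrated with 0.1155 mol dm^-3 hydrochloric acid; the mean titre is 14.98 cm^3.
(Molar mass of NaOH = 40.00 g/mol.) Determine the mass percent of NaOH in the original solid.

57.61 %

NaOH + HCl → NaCl + H2O
n(HCl) per titration = 0.01498 × 0.1155 = 1.730 × 10^-3 mol
n(NaOH) in each aliquot = 1.730 × 10^-3 mol (1:1 ratio)
n(NaOH) in the whole flask = 1.730 × 10^-3 × 250.0/50.00 = 8.651 × 10^-3 mol
mass of NaOH = 8.651 × 10^-3 × 40.00 = 0.3460 g
% NaOH = 0.3460 / 0.6007 × 100 = 57.61 %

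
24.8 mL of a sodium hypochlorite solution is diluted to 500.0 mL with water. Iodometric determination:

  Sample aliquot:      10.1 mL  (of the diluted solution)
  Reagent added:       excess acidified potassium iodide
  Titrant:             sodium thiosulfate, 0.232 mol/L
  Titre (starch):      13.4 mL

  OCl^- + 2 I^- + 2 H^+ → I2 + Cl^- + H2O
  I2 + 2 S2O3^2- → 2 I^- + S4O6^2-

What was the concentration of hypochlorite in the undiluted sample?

3.10 mol/L

n(S2O3^2-) = 0.0134 × 0.232 = 3.11 × 10^-3 mol
n(I2) = n(S2O3^2-)/2 = 1.55 × 10^-3 mol
n(OCl^-) in the aliquot = 1.55 × 10^-3 mol (1:1 ratio)
[OCl^-]_dilute = 1.55 × 10^-3 / 0.0101 = 0.154 mol/L
[OCl^-]_original = 0.154 × 500.0/24.8 = 3.10 mol/L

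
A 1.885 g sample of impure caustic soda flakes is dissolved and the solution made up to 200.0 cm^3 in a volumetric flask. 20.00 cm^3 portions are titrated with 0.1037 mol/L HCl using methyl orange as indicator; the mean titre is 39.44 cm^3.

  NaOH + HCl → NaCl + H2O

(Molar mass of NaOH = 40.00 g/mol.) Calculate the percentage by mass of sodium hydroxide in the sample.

86.79 %

n(HCl) per titration = 0.03944 × 0.1037 = 4.090 × 10^-3 mol
n(NaOH) in each aliquot = 4.090 × 10^-3 mol (1:1 ratio)
n(NaOH) in the whole flask = 4.090 × 10^-3 × 200.0/20.00 = 0.04090 mol
mass of NaOH = 0.04090 × 40.00 = 1.636 g
% NaOH = 1.636 / 1.885 × 100 = 86.79 %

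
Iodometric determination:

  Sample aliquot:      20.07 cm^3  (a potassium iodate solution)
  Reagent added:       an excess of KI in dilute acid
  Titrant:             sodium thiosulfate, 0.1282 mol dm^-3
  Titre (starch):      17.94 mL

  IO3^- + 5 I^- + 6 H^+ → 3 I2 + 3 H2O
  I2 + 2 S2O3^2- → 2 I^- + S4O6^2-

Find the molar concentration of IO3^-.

0.01910 mol/L

n(S2O3^2-) = 0.01794 × 0.1282 = 2.300 × 10^-3 mol
n(I2) = n(S2O3^2-)/2 = 1.150 × 10^-3 mol
From the 1:3 ratio, n(IO3^-) in the aliquot = 1/3 × 1.150 × 10^-3 = 3.833 × 10^-4 mol
[IO3^-] = 3.833 × 10^-4 / 0.02007 = 0.01910 mol/L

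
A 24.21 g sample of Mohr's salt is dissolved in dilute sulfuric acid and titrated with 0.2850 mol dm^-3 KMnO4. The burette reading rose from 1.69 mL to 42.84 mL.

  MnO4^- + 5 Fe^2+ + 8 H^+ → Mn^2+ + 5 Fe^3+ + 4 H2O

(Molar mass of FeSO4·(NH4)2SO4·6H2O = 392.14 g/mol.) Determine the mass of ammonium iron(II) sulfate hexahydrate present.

22.99 g

n(KMnO4) = 0.04115 L × 0.2850 mol/L = 0.01173 mol
From the 5:1 ratio, n(FeSO4·(NH4)2SO4·6H2O) = 5/1 × 0.01173 = 0.05864 mol
mass of FeSO4·(NH4)2SO4·6H2O = 0.05864 × 392.14 g/mol = 22.99 g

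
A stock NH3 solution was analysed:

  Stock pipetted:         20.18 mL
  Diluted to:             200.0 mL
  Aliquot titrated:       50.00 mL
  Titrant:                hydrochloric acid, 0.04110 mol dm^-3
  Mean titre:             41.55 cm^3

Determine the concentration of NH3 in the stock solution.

NH3 + HCl → NH4Cl
n(HCl) = 0.04155 × 0.04110 = 1.708 × 10^-3 mol
n(NH3) in the aliquot = 1.708 × 10^-3 mol (1:1 ratio)
[NH3]_dilute = 1.708 × 10^-3 / 0.05000 = 0.03415 mol/L
Dilution factor = 200.0 / 20.18 = 9.911
[NH3]_stock = 0.03415 × 9.911 = 0.3385 mol/L

0.3385 mol/L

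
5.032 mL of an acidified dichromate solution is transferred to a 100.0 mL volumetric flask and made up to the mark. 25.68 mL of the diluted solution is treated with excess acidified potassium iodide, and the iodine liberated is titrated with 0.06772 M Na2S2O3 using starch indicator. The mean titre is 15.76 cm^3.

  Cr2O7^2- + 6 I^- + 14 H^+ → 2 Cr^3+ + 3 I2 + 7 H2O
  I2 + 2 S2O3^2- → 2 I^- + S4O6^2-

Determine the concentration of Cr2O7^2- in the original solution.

0.1377 M

n(S2O3^2-) = 0.01576 × 0.06772 = 1.067 × 10^-3 mol
n(I2) = n(S2O3^2-)/2 = 5.336 × 10^-4 mol
From the 1:3 ratio, n(Cr2O7^2-) in the aliquot = 1/3 × 5.336 × 10^-4 = 1.779 × 10^-4 mol
[Cr2O7^2-]_dilute = 1.779 × 10^-4 / 0.02568 = 0.006927 mol/L
[Cr2O7^2-]_original = 0.006927 × 100.0/5.032 = 0.1377 mol/L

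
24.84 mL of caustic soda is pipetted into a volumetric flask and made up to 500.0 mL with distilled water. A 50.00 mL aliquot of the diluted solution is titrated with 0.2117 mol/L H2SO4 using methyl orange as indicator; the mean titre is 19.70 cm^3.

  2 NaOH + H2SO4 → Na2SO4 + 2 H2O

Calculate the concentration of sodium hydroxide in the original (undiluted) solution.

n(H2SO4) = 0.01970 × 0.2117 = 4.170 × 10^-3 mol
From the 2:1 ratio, n(NaOH) in the aliquot = 2/1 × 4.170 × 10^-3 = 8.341 × 10^-3 mol
[NaOH]_dilute = 8.341 × 10^-3 / 0.05000 = 0.1668 mol/L
Dilution factor = 500.0 / 24.84 = 20.13
[NaOH]_stock = 0.1668 × 20.13 = 3.358 mol/L

3.358 mol/L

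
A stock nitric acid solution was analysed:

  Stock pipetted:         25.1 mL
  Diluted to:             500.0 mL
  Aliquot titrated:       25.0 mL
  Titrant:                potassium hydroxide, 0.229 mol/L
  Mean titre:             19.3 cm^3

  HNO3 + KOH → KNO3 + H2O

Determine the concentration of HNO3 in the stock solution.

3.52 mol/L

n(KOH) = 0.0193 × 0.229 = 4.42 × 10^-3 mol
n(HNO3) in the aliquot = 4.42 × 10^-3 mol (1:1 ratio)
[HNO3]_dilute = 4.42 × 10^-3 / 0.0250 = 0.177 mol/L
Dilution factor = 500.0 / 25.1 = 19.92
[HNO3]_stock = 0.177 × 19.92 = 3.52 mol/L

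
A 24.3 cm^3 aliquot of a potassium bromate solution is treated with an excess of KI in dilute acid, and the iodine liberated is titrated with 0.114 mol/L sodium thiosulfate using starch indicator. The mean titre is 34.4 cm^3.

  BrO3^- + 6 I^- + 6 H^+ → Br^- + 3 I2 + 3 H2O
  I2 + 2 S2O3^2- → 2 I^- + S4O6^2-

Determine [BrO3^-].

0.0269 mol/L

n(S2O3^2-) = 0.0344 × 0.114 = 3.92 × 10^-3 mol
n(I2) = n(S2O3^2-)/2 = 1.96 × 10^-3 mol
From the 1:3 ratio, n(BrO3^-) in the aliquot = 1/3 × 1.96 × 10^-3 = 6.54 × 10^-4 mol
[BrO3^-] = 6.54 × 10^-4 / 0.0243 = 0.0269 mol/L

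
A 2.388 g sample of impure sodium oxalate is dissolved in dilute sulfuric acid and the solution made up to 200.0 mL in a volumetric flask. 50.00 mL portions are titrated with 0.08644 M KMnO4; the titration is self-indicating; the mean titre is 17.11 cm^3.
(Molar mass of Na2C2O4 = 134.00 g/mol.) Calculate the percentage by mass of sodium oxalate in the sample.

82.99 %

2 MnO4^- + 5 C2O4^2- + 16 H^+ → 2 Mn^2+ + 10 CO2 + 8 H2O
n(KMnO4) per titration = 0.01711 × 0.08644 = 1.479 × 10^-3 mol
From the 5:2 ratio, n(Na2C2O4) in each aliquot = 5/2 × 1.479 × 10^-3 = 3.697 × 10^-3 mol
n(Na2C2O4) in the whole flask = 3.697 × 10^-3 × 200.0/50.00 = 0.01479 mol
mass of Na2C2O4 = 0.01479 × 134.00 = 1.982 g
% Na2C2O4 = 1.982 / 2.388 × 100 = 82.99 %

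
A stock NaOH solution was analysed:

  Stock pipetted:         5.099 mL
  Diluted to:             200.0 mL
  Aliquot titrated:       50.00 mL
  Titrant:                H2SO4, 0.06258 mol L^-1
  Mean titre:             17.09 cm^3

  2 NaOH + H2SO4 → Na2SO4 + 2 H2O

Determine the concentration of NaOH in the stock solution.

n(H2SO4) = 0.01709 × 0.06258 = 1.069 × 10^-3 mol
From the 2:1 ratio, n(NaOH) in the aliquot = 2/1 × 1.069 × 10^-3 = 2.139 × 10^-3 mol
[NaOH]_dilute = 2.139 × 10^-3 / 0.05000 = 0.04278 mol/L
Dilution factor = 200.0 / 5.099 = 39.22
[NaOH]_stock = 0.04278 × 39.22 = 1.678 mol/L

1.678 mol/L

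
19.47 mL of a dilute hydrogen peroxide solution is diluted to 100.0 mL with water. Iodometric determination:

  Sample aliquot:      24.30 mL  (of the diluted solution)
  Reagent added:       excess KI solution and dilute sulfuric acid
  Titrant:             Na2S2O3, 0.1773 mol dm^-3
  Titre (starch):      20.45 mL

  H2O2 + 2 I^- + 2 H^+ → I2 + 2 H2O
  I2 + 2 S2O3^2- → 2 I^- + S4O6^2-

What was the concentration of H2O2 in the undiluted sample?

n(S2O3^2-) = 0.02045 × 0.1773 = 3.626 × 10^-3 mol
n(I2) = n(S2O3^2-)/2 = 1.813 × 10^-3 mol
n(H2O2) in the aliquot = 1.813 × 10^-3 mol (1:1 ratio)
[H2O2]_dilute = 1.813 × 10^-3 / 0.02430 = 0.07460 mol/L
[H2O2]_original = 0.07460 × 100.0/19.47 = 0.3832 mol/L

0.3832 mol/L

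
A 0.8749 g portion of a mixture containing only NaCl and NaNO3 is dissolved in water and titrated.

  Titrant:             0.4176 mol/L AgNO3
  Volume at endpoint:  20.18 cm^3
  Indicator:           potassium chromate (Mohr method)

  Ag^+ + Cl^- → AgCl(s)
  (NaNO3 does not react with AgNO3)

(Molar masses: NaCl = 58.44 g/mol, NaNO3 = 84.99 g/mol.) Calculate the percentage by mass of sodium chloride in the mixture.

n(AgNO3) = 0.02018 × 0.4176 = 8.427 × 10^-3 mol
Let x = n(NaCl), y = n(NaNO3).
Titrant: 1x = 8.427 × 10^-3;  mass: 58.44x + 84.99y = 0.8749
Solving, x = 8.427 × 10^-3 mol, y = 4.500 × 10^-3 mol
mass of NaCl = 8.427 × 10^-3 × 58.44 = 0.4925 g
% NaCl = 0.4925 / 0.8749 × 100 = 56.29 %

56.29 %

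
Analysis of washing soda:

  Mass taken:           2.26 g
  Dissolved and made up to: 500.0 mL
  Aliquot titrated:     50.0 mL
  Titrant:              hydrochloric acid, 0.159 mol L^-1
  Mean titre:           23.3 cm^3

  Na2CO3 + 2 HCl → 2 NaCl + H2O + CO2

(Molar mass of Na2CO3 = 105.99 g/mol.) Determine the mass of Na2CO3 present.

1.96 g

n(HCl) per titration = 0.0233 × 0.159 = 3.70 × 10^-3 mol
From the 1:2 ratio, n(Na2CO3) in each aliquot = 1/2 × 3.70 × 10^-3 = 1.85 × 10^-3 mol
n(Na2CO3) in the whole flask = 1.85 × 10^-3 × 500.0/50.0 = 0.0185 mol
mass of Na2CO3 = 0.0185 × 105.99 = 1.96 g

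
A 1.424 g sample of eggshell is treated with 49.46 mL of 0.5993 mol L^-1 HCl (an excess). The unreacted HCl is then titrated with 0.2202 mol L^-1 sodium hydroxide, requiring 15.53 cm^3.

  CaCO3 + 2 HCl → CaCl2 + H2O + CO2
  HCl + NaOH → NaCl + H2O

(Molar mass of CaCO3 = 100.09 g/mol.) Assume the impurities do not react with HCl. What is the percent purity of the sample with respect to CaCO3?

n(HCl) added = 0.04946 × 0.5993 = 0.02964 mol
n(NaOH) used in back-titration = 0.01553 × 0.2202 = 3.420 × 10^-3 mol
n(HCl) left over = 3.420 × 10^-3 mol (1:1 ratio)
n(HCl) consumed by analyte = 0.02964 − 3.420 × 10^-3 = 0.02622 mol
From the 1:2 ratio, n(CaCO3) = 1/2 × 0.02622 = 0.01311 mol
mass of CaCO3 = 0.01311 × 100.09 = 1.312 g
% CaCO3 = 1.312 / 1.424 × 100 = 92.15 %

92.15 %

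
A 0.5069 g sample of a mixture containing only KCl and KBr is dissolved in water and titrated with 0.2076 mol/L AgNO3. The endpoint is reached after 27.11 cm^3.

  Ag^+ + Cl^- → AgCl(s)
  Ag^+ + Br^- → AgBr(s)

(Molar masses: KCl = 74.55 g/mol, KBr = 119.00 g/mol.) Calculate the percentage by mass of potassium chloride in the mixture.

n(AgNO3) = 0.02711 × 0.2076 = 5.628 × 10^-3 mol
Let x = n(KCl), y = n(KBr).
Titrant: 1x + 1y = 5.628 × 10^-3;  mass: 74.55x + 119.00y = 0.5069
Solving, x = 3.663 × 10^-3 mol, y = 1.965 × 10^-3 mol
mass of KCl = 3.663 × 10^-3 × 74.55 = 0.2731 g
% KCl = 0.2731 / 0.5069 × 100 = 53.88 %

53.88 %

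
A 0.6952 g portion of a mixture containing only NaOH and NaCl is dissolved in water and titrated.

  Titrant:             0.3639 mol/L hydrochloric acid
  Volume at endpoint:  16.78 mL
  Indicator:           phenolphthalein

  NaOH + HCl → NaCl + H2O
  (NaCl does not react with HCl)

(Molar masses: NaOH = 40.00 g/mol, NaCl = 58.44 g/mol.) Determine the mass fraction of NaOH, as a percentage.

35.13 %

n(HCl) = 0.01678 × 0.3639 = 6.106 × 10^-3 mol
Let x = n(NaOH), y = n(NaCl).
Titrant: 1x = 6.106 × 10^-3;  mass: 40.00x + 58.44y = 0.6952
Solving, x = 6.106 × 10^-3 mol, y = 7.716 × 10^-3 mol
mass of NaOH = 6.106 × 10^-3 × 40.00 = 0.2442 g
% NaOH = 0.2442 / 0.6952 × 100 = 35.13 %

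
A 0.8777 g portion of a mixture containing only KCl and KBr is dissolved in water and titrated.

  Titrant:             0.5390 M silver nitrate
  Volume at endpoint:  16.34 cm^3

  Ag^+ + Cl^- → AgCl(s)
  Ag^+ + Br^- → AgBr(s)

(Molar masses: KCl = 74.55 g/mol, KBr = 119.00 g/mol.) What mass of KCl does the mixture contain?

n(AgNO3) = 0.01634 × 0.5390 = 8.807 × 10^-3 mol
Let x = n(KCl), y = n(KBr).
Titrant: 1x + 1y = 8.807 × 10^-3;  mass: 74.55x + 119.00y = 0.8777
Solving, x = 3.833 × 10^-3 mol, y = 4.975 × 10^-3 mol
mass of KCl = 3.833 × 10^-3 × 74.55 = 0.2857 g

0.2857 g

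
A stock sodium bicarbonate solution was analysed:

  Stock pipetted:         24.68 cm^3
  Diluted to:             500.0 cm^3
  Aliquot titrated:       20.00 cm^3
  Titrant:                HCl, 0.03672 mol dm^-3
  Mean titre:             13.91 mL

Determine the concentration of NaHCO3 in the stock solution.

0.5174 mol/L

NaHCO3 + HCl → NaCl + H2O + CO2
n(HCl) = 0.01391 × 0.03672 = 5.108 × 10^-4 mol
n(NaHCO3) in the aliquot = 5.108 × 10^-4 mol (1:1 ratio)
[NaHCO3]_dilute = 5.108 × 10^-4 / 0.02000 = 0.02554 mol/L
Dilution factor = 500.0 / 24.68 = 20.26
[NaHCO3]_stock = 0.02554 × 20.26 = 0.5174 mol/L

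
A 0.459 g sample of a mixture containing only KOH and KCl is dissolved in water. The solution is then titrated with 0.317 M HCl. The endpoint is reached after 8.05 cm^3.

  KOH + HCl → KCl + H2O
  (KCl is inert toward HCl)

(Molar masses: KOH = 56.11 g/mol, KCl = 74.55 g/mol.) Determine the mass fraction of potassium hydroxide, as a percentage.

n(HCl) = 0.00805 × 0.317 = 2.55 × 10^-3 mol
Let x = n(KOH), y = n(KCl).
Titrant: 1x = 2.55 × 10^-3;  mass: 56.11x + 74.55y = 0.459
Solving, x = 2.55 × 10^-3 mol, y = 4.24 × 10^-3 mol
mass of KOH = 2.55 × 10^-3 × 56.11 = 0.143 g
% KOH = 0.143 / 0.459 × 100 = 31.2 %

31.2 %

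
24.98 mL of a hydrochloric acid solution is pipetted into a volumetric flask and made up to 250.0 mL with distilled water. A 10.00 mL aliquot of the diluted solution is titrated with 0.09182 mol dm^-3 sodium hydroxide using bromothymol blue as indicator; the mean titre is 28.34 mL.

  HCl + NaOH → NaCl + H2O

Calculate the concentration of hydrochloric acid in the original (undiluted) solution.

n(NaOH) = 0.02834 × 0.09182 = 2.602 × 10^-3 mol
n(HCl) in the aliquot = 2.602 × 10^-3 mol (1:1 ratio)
[HCl]_dilute = 2.602 × 10^-3 / 0.01000 = 0.2602 mol/L
Dilution factor = 250.0 / 24.98 = 10.01
[HCl]_stock = 0.2602 × 10.01 = 2.604 mol/L

2.604 mol/L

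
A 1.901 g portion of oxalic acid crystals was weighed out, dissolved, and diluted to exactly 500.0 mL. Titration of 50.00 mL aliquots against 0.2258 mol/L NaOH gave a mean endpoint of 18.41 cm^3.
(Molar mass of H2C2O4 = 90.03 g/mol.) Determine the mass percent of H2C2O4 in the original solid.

98.44 %

H2C2O4 + 2 NaOH → Na2C2O4 + 2 H2O
n(NaOH) per titration = 0.01841 × 0.2258 = 4.157 × 10^-3 mol
From the 1:2 ratio, n(H2C2O4) in each aliquot = 1/2 × 4.157 × 10^-3 = 2.078 × 10^-3 mol
n(H2C2O4) in the whole flask = 2.078 × 10^-3 × 500.0/50.00 = 0.02078 mol
mass of H2C2O4 = 0.02078 × 90.03 = 1.871 g
% H2C2O4 = 1.871 / 1.901 × 100 = 98.44 %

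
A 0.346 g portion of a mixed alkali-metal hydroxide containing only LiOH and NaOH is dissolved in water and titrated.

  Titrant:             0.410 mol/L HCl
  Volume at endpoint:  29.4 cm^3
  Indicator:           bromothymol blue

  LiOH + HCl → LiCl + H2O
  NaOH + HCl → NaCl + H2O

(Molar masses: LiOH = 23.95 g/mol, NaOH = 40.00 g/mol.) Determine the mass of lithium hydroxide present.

n(HCl) = 0.0294 × 0.410 = 0.0121 mol
Let x = n(LiOH), y = n(NaOH).
Titrant: 1x + 1y = 0.0121;  mass: 23.95x + 40.00y = 0.346
Solving, x = 8.48 × 10^-3 mol, y = 3.57 × 10^-3 mol
mass of LiOH = 8.48 × 10^-3 × 23.95 = 0.203 g

0.203 g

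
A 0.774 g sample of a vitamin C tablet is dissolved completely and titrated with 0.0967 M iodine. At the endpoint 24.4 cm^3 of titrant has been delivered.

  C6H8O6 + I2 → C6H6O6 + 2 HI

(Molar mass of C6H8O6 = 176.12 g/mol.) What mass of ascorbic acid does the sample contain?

0.416 g

n(I2) = 0.0244 L × 0.0967 mol/L = 2.36 × 10^-3 mol
n(C6H8O6) = 2.36 × 10^-3 mol (1:1 ratio)
mass of C6H8O6 = 2.36 × 10^-3 × 176.12 g/mol = 0.416 g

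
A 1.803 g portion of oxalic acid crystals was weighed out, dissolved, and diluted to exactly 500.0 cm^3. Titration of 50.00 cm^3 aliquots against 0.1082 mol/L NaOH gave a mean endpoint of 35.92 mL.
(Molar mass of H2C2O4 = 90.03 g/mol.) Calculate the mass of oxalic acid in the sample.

H2C2O4 + 2 NaOH → Na2C2O4 + 2 H2O
n(NaOH) per titration = 0.03592 × 0.1082 = 3.887 × 10^-3 mol
From the 1:2 ratio, n(H2C2O4) in each aliquot = 1/2 × 3.887 × 10^-3 = 1.943 × 10^-3 mol
n(H2C2O4) in the whole flask = 1.943 × 10^-3 × 500.0/50.00 = 0.01943 mol
mass of H2C2O4 = 0.01943 × 90.03 = 1.750 g

1.750 g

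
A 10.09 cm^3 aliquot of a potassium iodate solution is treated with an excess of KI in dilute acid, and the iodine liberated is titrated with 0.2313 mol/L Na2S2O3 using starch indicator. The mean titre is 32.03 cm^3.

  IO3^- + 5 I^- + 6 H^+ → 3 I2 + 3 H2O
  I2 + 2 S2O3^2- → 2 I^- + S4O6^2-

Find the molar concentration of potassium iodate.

0.1224 mol/L

n(S2O3^2-) = 0.03203 × 0.2313 = 7.409 × 10^-3 mol
n(I2) = n(S2O3^2-)/2 = 3.704 × 10^-3 mol
From the 1:3 ratio, n(IO3^-) in the aliquot = 1/3 × 3.704 × 10^-3 = 1.235 × 10^-3 mol
[IO3^-] = 1.235 × 10^-3 / 0.01009 = 0.1224 mol/L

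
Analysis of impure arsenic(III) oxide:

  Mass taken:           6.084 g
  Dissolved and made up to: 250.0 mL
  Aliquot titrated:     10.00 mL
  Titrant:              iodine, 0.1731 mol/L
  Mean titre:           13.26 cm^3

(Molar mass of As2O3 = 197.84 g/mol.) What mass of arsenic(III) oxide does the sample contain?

5.676 g

As2O3 + 2 I2 + 2 H2O → As2O5 + 4 HI
n(I2) per titration = 0.01326 × 0.1731 = 2.295 × 10^-3 mol
From the 1:2 ratio, n(As2O3) in each aliquot = 1/2 × 2.295 × 10^-3 = 1.148 × 10^-3 mol
n(As2O3) in the whole flask = 1.148 × 10^-3 × 250.0/10.00 = 0.02869 mol
mass of As2O3 = 0.02869 × 197.84 = 5.676 g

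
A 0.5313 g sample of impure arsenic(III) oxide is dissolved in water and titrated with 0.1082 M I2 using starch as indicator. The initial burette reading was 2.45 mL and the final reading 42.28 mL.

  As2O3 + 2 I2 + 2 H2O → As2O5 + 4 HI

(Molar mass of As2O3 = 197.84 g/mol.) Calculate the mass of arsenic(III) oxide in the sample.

0.4263 g

n(I2) = 0.03983 L × 0.1082 mol/L = 4.310 × 10^-3 mol
From the 1:2 ratio, n(As2O3) = 1/2 × 4.310 × 10^-3 = 2.155 × 10^-3 mol
mass of As2O3 = 2.155 × 10^-3 × 197.84 g/mol = 0.4263 g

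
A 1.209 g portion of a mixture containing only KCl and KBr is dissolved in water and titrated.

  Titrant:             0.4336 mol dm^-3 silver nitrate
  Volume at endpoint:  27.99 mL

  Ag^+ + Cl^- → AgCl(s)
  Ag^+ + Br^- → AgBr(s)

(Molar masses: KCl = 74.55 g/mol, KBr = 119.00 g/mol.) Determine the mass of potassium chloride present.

n(AgNO3) = 0.02799 × 0.4336 = 0.01214 mol
Let x = n(KCl), y = n(KBr).
Titrant: 1x + 1y = 0.01214;  mass: 74.55x + 119.00y = 1.209
Solving, x = 5.292 × 10^-3 mol, y = 6.844 × 10^-3 mol
mass of KCl = 5.292 × 10^-3 × 74.55 = 0.3945 g

0.3945 g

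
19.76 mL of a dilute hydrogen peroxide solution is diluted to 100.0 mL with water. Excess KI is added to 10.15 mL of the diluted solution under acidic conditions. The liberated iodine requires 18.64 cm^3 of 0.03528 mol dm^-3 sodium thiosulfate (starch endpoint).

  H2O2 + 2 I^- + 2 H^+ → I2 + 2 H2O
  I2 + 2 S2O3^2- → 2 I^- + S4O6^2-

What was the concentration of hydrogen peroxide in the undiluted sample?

n(S2O3^2-) = 0.01864 × 0.03528 = 6.576 × 10^-4 mol
n(I2) = n(S2O3^2-)/2 = 3.288 × 10^-4 mol
n(H2O2) in the aliquot = 3.288 × 10^-4 mol (1:1 ratio)
[H2O2]_dilute = 3.288 × 10^-4 / 0.01015 = 0.03240 mol/L
[H2O2]_original = 0.03240 × 100.0/19.76 = 0.1639 mol/L

0.1639 mol/L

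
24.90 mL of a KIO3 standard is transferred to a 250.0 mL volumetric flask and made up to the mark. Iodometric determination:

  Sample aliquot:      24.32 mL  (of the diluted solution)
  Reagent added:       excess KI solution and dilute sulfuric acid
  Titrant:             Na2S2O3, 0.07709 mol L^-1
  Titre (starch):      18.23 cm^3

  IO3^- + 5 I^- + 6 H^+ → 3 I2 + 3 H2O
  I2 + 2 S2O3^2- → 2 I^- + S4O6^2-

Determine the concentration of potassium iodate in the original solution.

0.09670 mol/L

n(S2O3^2-) = 0.01823 × 0.07709 = 1.405 × 10^-3 mol
n(I2) = n(S2O3^2-)/2 = 7.027 × 10^-4 mol
From the 1:3 ratio, n(IO3^-) in the aliquot = 1/3 × 7.027 × 10^-4 = 2.342 × 10^-4 mol
[IO3^-]_dilute = 2.342 × 10^-4 / 0.02432 = 0.009631 mol/L
[IO3^-]_original = 0.009631 × 250.0/24.90 = 0.09670 mol/L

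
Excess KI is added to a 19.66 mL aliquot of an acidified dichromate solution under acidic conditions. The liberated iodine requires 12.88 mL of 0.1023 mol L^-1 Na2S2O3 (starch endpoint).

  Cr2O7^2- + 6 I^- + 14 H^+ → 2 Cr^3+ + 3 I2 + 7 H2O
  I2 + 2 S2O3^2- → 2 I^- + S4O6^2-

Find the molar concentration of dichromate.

0.01117 mol/L

n(S2O3^2-) = 0.01288 × 0.1023 = 1.318 × 10^-3 mol
n(I2) = n(S2O3^2-)/2 = 6.588 × 10^-4 mol
From the 1:3 ratio, n(Cr2O7^2-) in the aliquot = 1/3 × 6.588 × 10^-4 = 2.196 × 10^-4 mol
[Cr2O7^2-] = 2.196 × 10^-4 / 0.01966 = 0.01117 mol/L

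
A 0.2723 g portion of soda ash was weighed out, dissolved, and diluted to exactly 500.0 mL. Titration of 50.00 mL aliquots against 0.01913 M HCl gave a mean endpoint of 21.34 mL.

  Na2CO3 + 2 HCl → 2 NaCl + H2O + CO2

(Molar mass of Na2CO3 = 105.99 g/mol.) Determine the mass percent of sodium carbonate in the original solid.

79.45 %

n(HCl) per titration = 0.02134 × 0.01913 = 4.082 × 10^-4 mol
From the 1:2 ratio, n(Na2CO3) in each aliquot = 1/2 × 4.082 × 10^-4 = 2.041 × 10^-4 mol
n(Na2CO3) in the whole flask = 2.041 × 10^-4 × 500.0/50.00 = 2.041 × 10^-3 mol
mass of Na2CO3 = 2.041 × 10^-3 × 105.99 = 0.2163 g
% Na2CO3 = 0.2163 / 0.2723 × 100 = 79.45 %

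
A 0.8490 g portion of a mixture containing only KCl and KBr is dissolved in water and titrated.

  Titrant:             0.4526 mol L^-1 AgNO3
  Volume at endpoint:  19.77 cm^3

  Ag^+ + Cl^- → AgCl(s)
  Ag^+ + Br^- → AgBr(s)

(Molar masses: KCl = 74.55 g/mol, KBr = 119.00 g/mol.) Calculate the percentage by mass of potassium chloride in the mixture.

n(AgNO3) = 0.01977 × 0.4526 = 8.948 × 10^-3 mol
Let x = n(KCl), y = n(KBr).
Titrant: 1x + 1y = 8.948 × 10^-3;  mass: 74.55x + 119.00y = 0.8490
Solving, x = 4.855 × 10^-3 mol, y = 4.093 × 10^-3 mol
mass of KCl = 4.855 × 10^-3 × 74.55 = 0.3619 g
% KCl = 0.3619 / 0.8490 × 100 = 42.63 %

42.63 %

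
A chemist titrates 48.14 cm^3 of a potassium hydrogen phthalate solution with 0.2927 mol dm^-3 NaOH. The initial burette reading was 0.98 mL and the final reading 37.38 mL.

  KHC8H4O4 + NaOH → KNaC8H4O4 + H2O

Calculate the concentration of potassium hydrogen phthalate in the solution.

0.2213 mol/L

n(NaOH) = 0.03640 L × 0.2927 mol/L = 0.01065 mol
n(KHC8H4O4) = 0.01065 mol (1:1 mole ratio)
[KHC8H4O4] = 0.01065 mol / 0.04814 L = 0.2213 mol/L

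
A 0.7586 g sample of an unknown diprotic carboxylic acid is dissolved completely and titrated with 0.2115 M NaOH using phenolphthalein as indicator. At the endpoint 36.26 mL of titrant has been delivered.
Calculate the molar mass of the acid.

197.8 g/mol

n(NaOH) = 0.03626 L × 0.2115 mol/L = 7.669 × 10^-3 mol
From the 1:2 ratio, n(H2A) = 1/2 × 7.669 × 10^-3 = 3.834 × 10^-3 mol
M = m / n = 0.7586 g / 3.834 × 10^-3 mol = 197.8 g/mol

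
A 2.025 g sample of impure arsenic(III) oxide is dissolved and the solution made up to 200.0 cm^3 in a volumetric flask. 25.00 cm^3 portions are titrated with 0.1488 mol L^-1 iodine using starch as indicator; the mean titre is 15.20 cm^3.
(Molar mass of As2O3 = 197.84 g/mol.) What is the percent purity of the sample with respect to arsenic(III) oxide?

88.39 %

As2O3 + 2 I2 + 2 H2O → As2O5 + 4 HI
n(I2) per titration = 0.01520 × 0.1488 = 2.262 × 10^-3 mol
From the 1:2 ratio, n(As2O3) in each aliquot = 1/2 × 2.262 × 10^-3 = 1.131 × 10^-3 mol
n(As2O3) in the whole flask = 1.131 × 10^-3 × 200.0/25.00 = 9.047 × 10^-3 mol
mass of As2O3 = 9.047 × 10^-3 × 197.84 = 1.790 g
% As2O3 = 1.790 / 2.025 × 100 = 88.39 %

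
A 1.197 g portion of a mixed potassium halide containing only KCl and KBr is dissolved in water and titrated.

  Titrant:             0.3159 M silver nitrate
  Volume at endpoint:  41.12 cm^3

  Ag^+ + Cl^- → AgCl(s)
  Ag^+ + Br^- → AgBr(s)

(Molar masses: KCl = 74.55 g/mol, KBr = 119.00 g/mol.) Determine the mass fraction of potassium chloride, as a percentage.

n(AgNO3) = 0.04112 × 0.3159 = 0.01299 mol
Let x = n(KCl), y = n(KBr).
Titrant: 1x + 1y = 0.01299;  mass: 74.55x + 119.00y = 1.197
Solving, x = 7.847 × 10^-3 mol, y = 5.143 × 10^-3 mol
mass of KCl = 7.847 × 10^-3 × 74.55 = 0.5850 g
% KCl = 0.5850 / 1.197 × 100 = 48.87 %

48.87 %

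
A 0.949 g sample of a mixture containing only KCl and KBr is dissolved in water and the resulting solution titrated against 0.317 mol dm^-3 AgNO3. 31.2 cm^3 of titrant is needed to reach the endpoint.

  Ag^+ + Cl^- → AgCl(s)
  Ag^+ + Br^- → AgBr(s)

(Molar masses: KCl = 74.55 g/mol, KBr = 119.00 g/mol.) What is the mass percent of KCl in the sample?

40.3 %

n(AgNO3) = 0.0312 × 0.317 = 9.89 × 10^-3 mol
Let x = n(KCl), y = n(KBr).
Titrant: 1x + 1y = 9.89 × 10^-3;  mass: 74.55x + 119.00y = 0.949
Solving, x = 5.13 × 10^-3 mol, y = 4.76 × 10^-3 mol
mass of KCl = 5.13 × 10^-3 × 74.55 = 0.382 g
% KCl = 0.382 / 0.949 × 100 = 40.3 %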